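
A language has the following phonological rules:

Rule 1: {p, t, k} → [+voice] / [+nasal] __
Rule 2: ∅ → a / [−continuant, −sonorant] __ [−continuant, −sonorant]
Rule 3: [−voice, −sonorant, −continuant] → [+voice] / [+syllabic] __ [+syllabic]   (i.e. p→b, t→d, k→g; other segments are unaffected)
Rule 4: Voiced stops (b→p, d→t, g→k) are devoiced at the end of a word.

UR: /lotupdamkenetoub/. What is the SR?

Rule 1 (post-nasal voicing): /k/ is a voiceless stop immediately after the nasal /m/, so it voices to [g]. /lotupdamkenetoub/ → lotupdamgenetoub.
Rule 2 (stop-cluster a-epenthesis): /p/ and /d/ form a stop–stop cluster, so [a] is inserted between them. /lotupdamgenetoub/ → lotupadamgenetoub.
Rule 3 (intervocalic voicing): /t/ is a voiceless stop between vowels /o/ and /u/, so it voices to [d]. /p/ is a voiceless stop between vowels /u/ and /a/, so it voices to [b]. /t/ is a voiceless stop between vowels /e/ and /o/, so it voices to [d]. /lotupadamgenetoub/ → lodubadamgenedoub.
Rule 4 (final devoicing): /b/ is a voiced stop in word-final position, so it devoices to [p]. /lodubadamgenedoub/ → lodubadamgenedoup.

lodubadamgenedoup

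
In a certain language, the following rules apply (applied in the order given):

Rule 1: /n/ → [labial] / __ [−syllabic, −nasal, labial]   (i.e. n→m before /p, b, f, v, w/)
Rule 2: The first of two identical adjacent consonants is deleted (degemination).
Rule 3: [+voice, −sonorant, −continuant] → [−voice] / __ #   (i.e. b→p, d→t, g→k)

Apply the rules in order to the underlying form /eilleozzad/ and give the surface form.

eileozat

Rule 1 (nasal place assimilation): no segment meets the environment; /eilleozzad/ is unchanged.
Rule 2 (degemination): /ll/ is a geminate; the first /l/ deletes. /zz/ is a geminate; the first /z/ deletes. /eilleozzad/ → eileozad.
Rule 3 (final devoicing): /d/ is a voiced stop in word-final position, so it devoices to [t]. /eileozad/ → eileozat.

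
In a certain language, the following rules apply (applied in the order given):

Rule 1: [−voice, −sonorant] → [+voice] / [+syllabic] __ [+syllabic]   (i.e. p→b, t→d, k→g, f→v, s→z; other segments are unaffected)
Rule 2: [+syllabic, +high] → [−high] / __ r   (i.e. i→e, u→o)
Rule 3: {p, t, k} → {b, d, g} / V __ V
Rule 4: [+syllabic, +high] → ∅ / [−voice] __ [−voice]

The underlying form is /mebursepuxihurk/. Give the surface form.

meborsebuxhork

Rule 1 (intervocalic voicing): /p/ is a voiceless obstruent between vowels /e/ and /u/, so it voices to [b]. /mebursepuxihurk/ → mebursebuxihurk.
Rule 2 (pre-rhotic lowering): /u/ is a high vowel immediately before /r/, so it lowers to [o]. /u/ is a high vowel immediately before /r/, so it lowers to [o]. /mebursebuxihurk/ → meborsebuxihork.
Rule 3 (intervocalic voicing): no segment meets the environment; /meborsebuxihork/ is unchanged.
Rule 4 (high vowel syncope): /i/ is a high vowel flanked by voiceless consonants /x/ and /h/, so it deletes. /meborsebuxihork/ → meborsebuxhork.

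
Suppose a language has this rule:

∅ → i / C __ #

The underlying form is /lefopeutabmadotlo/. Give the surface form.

No segment of /lefopeutabmadotlo/ meets the structural description of the rule, so the form surfaces unchanged.

lefopeutabmadotlo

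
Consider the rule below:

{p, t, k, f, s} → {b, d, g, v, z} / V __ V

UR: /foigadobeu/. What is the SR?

No segment of /foigadobeu/ meets the structural description of the rule, so the form surfaces unchanged.

foigadobeu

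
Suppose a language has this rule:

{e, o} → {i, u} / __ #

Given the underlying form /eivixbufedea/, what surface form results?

eivixbufedea

No segment of /eivixbufedea/ meets the structural description of the rule, so the form surfaces unchanged.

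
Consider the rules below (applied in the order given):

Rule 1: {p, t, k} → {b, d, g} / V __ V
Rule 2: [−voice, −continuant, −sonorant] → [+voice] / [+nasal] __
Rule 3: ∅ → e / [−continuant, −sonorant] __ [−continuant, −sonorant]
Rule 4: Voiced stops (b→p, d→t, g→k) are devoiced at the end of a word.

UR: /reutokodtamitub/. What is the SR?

Rule 1 (intervocalic voicing): /t/ is a voiceless stop between vowels /u/ and /o/, so it voices to [d]. /k/ is a voiceless stop between vowels /o/ and /o/, so it voices to [g]. /t/ is a voiceless stop between vowels /i/ and /u/, so it voices to [d]. /reutokodtamitub/ → reudogodtamidub.
Rule 2 (post-nasal voicing): no segment meets the environment; /reudogodtamidub/ is unchanged.
Rule 3 (stop-cluster e-epenthesis): /d/ and /t/ form a stop–stop cluster, so [e] is inserted between them. /reudogodtamidub/ → reudogodetamidub.
Rule 4 (final devoicing): /b/ is a voiced stop in word-final position, so it devoices to [p]. /reudogodetamidub/ → reudogodetamidup.

reudogodetamidup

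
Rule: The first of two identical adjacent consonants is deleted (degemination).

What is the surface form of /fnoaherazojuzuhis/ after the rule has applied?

No segment of /fnoaherazojuzuhis/ meets the structural description of the rule, so the form surfaces unchanged.

fnoaherazojuzuhis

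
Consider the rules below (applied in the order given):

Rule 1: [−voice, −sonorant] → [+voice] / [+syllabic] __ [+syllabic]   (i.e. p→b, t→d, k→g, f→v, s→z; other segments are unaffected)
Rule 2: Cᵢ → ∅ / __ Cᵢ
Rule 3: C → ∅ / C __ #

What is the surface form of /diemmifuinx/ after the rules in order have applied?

diemivuin

Rule 1 (intervocalic voicing): /f/ is a voiceless obstruent between vowels /i/ and /u/, so it voices to [v]. /diemmifuinx/ → diemmivuinx.
Rule 2 (degemination): /mm/ is a geminate; the first /m/ deletes. /diemmivuinx/ → diemivuinx.
Rule 3 (final cluster simplification): /x/ is the second consonant of a word-final cluster /nx/, so it deletes. /diemivuinx/ → diemivuin.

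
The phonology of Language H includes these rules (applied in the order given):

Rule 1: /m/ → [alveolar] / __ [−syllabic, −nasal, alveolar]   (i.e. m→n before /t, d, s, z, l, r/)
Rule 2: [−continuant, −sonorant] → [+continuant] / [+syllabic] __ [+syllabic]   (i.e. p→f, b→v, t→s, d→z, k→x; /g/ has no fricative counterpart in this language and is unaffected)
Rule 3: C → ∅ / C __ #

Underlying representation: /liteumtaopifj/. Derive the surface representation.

Rule 1 (nasal place assimilation): /m/ precedes the alveolar consonant /t/, so it assimilates in place to [n]. /liteumtaopifj/ → liteuntaopifj.
Rule 2 (intervocalic spirantization): /t/ is a stop between vowels /i/ and /e/, so it spirantizes to the fricative [s]. /p/ is a stop between vowels /o/ and /i/, so it spirantizes to the fricative [f]. /liteuntaopifj/ → liseuntaofifj.
Rule 3 (final cluster simplification): /j/ is the second consonant of a word-final cluster /fj/, so it deletes. /liseuntaofifj/ → liseuntaofif.

liseuntaofif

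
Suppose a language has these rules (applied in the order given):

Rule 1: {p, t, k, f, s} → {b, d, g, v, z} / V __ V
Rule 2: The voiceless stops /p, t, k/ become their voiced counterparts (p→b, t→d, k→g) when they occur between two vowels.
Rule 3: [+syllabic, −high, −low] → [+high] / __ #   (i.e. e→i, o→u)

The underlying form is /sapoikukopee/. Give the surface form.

Rule 1 (intervocalic voicing): /p/ is a voiceless obstruent between vowels /a/ and /o/, so it voices to [b]. /k/ is a voiceless obstruent between vowels /i/ and /u/, so it voices to [g]. /k/ is a voiceless obstruent between vowels /u/ and /o/, so it voices to [g]. /p/ is a voiceless obstruent between vowels /o/ and /e/, so it voices to [b]. /sapoikukopee/ → saboigugobee.
Rule 2 (intervocalic voicing): no segment meets the environment; /saboigugobee/ is unchanged.
Rule 3 (final vowel raising): /e/ is a mid vowel in word-final position, so it raises to [i]. /saboigugobee/ → saboigugobei.

saboigugobei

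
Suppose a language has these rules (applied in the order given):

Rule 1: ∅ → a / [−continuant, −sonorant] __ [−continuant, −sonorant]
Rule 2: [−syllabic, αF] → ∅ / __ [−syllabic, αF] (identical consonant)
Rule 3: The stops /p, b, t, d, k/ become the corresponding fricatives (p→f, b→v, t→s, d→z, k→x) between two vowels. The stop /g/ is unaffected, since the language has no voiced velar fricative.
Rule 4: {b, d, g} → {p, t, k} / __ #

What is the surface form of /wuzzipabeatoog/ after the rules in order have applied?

wuzifaveasook

Rule 1 (stop-cluster a-epenthesis): no segment meets the environment; /wuzzipabeatoog/ is unchanged.
Rule 2 (degemination): /zz/ is a geminate; the first /z/ deletes. /wuzzipabeatoog/ → wuzipabeatoog.
Rule 3 (intervocalic spirantization): /p/ is a stop between vowels /i/ and /a/, so it spirantizes to the fricative [f]. /b/ is a stop between vowels /a/ and /e/, so it spirantizes to the fricative [v]. /t/ is a stop between vowels /a/ and /o/, so it spirantizes to the fricative [s]. /wuzipabeatoog/ → wuzifaveasoog.
Rule 4 (final devoicing): /g/ is a voiced stop in word-final position, so it devoices to [k]. /wuzifaveasoog/ → wuzifaveasook.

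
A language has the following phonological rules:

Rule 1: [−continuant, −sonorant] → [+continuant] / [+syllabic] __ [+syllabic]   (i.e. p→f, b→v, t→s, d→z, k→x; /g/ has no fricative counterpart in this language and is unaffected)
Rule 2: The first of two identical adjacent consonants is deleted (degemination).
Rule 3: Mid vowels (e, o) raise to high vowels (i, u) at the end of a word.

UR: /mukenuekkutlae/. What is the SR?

muxenuekutlai

Rule 1 (intervocalic spirantization): /k/ is a stop between vowels /u/ and /e/, so it spirantizes to the fricative [x]. /mukenuekkutlae/ → muxenuekkutlae.
Rule 2 (degemination): /kk/ is a geminate; the first /k/ deletes. /muxenuekkutlae/ → muxenuekutlae.
Rule 3 (final vowel raising): /e/ is a mid vowel in word-final position, so it raises to [i]. /muxenuekutlae/ → muxenuekutlai.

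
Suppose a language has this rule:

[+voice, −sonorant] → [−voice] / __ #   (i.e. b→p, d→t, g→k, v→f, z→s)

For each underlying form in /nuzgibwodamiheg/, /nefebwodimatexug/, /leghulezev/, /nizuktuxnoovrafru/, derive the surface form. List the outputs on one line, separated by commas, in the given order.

nuzgibwodamihek, nefebwodimatexuk, leghulezef, nizuktuxnoovrafru

/nuzgibwodamiheg/: /g/ is a voiced obstruent in word-final position, so it devoices to [k]. → [nuzgibwodamihek].
/nefebwodimatexug/: /g/ is a voiced obstruent in word-final position, so it devoices to [k]. → [nefebwodimatexuk].
/leghulezev/: /v/ is a voiced obstruent in word-final position, so it devoices to [f]. → [leghulezef].
/nizuktuxnoovrafru/: the rule's environment is not met; surfaces unchanged as [nizuktuxnoovrafru].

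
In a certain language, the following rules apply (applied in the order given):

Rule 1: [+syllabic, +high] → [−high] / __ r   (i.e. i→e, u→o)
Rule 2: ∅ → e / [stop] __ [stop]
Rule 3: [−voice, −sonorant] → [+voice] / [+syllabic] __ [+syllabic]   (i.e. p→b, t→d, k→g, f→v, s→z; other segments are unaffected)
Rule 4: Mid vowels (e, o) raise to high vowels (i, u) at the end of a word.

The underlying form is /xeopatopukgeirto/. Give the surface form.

Rule 1 (pre-rhotic lowering): /i/ is a high vowel immediately before /r/, so it lowers to [e]. /xeopatopukgeirto/ → xeopatopukgeerto.
Rule 2 (stop-cluster e-epenthesis): /k/ and /g/ form a stop–stop cluster, so [e] is inserted between them. /xeopatopukgeerto/ → xeopatopukegeerto.
Rule 3 (intervocalic voicing): /p/ is a voiceless obstruent between vowels /o/ and /a/, so it voices to [b]. /t/ is a voiceless obstruent between vowels /a/ and /o/, so it voices to [d]. /p/ is a voiceless obstruent between vowels /o/ and /u/, so it voices to [b]. /k/ is a voiceless obstruent between vowels /u/ and /e/, so it voices to [g]. /xeopatopukegeerto/ → xeobadobugegeerto.
Rule 4 (final vowel raising): /o/ is a mid vowel in word-final position, so it raises to [u]. /xeobadobugegeerto/ → xeobadobugegeertu.

xeobadobugegeertu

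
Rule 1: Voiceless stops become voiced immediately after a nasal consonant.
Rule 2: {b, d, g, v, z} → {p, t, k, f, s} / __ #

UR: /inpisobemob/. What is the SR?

inbisobemop

Rule 1 (post-nasal voicing): /p/ is a voiceless stop immediately after the nasal /n/, so it voices to [b]. /inpisobemob/ → inbisobemob.
Rule 2 (final devoicing): /b/ is a voiced obstruent in word-final position, so it devoices to [p]. /inbisobemob/ → inbisobemop.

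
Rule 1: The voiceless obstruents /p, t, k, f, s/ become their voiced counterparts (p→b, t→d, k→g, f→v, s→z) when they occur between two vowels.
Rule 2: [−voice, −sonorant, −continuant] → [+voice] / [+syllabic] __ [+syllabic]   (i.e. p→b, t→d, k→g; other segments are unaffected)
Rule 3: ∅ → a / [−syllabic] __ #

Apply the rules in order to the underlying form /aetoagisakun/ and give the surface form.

aedoagizaguna

Rule 1 (intervocalic voicing): /t/ is a voiceless obstruent between vowels /e/ and /o/, so it voices to [d]. /s/ is a voiceless obstruent between vowels /i/ and /a/, so it voices to [z]. /k/ is a voiceless obstruent between vowels /a/ and /u/, so it voices to [g]. /aetoagisakun/ → aedoagizagun.
Rule 2 (intervocalic voicing): no segment meets the environment; /aedoagizagun/ is unchanged.
Rule 3 (final a-epenthesis): the form ends in the consonant /n/, so [a] is inserted word-finally. /aedoagizagun/ → aedoagizaguna.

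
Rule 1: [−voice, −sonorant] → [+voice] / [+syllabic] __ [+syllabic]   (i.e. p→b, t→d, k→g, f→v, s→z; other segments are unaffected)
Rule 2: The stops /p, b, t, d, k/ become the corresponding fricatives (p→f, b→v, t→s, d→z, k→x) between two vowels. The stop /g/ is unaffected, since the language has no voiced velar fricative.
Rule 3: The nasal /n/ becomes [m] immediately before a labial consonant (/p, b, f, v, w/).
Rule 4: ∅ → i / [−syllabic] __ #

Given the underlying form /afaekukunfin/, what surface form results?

Rule 1 (intervocalic voicing): /f/ is a voiceless obstruent between vowels /a/ and /a/, so it voices to [v]. /k/ is a voiceless obstruent between vowels /e/ and /u/, so it voices to [g]. /k/ is a voiceless obstruent between vowels /u/ and /u/, so it voices to [g]. /afaekukunfin/ → avaegugunfin.
Rule 2 (intervocalic spirantization): no segment meets the environment; /avaegugunfin/ is unchanged.
Rule 3 (nasal place assimilation): /n/ precedes the labial consonant /f/, so it assimilates in place to [m]. /avaegugunfin/ → avaegugumfin.
Rule 4 (final i-epenthesis): the form ends in the consonant /n/, so [i] is inserted word-finally. /avaegugumfin/ → avaegugumfini.

avaegugumfini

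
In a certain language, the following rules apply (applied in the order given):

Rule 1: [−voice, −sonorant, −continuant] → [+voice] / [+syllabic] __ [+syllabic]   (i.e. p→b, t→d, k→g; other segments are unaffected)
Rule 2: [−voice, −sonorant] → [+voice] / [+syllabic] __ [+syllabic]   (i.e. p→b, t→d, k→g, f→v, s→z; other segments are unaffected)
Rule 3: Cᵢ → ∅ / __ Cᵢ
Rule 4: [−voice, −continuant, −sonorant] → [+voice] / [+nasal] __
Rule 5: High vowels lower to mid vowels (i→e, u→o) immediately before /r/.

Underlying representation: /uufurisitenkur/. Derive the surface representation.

Rule 1 (intervocalic voicing): /t/ is a voiceless stop between vowels /i/ and /e/, so it voices to [d]. /uufurisitenkur/ → uufurisidenkur.
Rule 2 (intervocalic voicing): /f/ is a voiceless obstruent between vowels /u/ and /u/, so it voices to [v]. /s/ is a voiceless obstruent between vowels /i/ and /i/, so it voices to [z]. /uufurisidenkur/ → uuvurizidenkur.
Rule 3 (degemination): no segment meets the environment; /uuvurizidenkur/ is unchanged.
Rule 4 (post-nasal voicing): /k/ is a voiceless stop immediately after the nasal /n/, so it voices to [g]. /uuvurizidenkur/ → uuvurizidengur.
Rule 5 (pre-rhotic lowering): /u/ is a high vowel immediately before /r/, so it lowers to [o]. /u/ is a high vowel immediately before /r/, so it lowers to [o]. /uuvurizidengur/ → uuvorizidengor.

uuvorizidengor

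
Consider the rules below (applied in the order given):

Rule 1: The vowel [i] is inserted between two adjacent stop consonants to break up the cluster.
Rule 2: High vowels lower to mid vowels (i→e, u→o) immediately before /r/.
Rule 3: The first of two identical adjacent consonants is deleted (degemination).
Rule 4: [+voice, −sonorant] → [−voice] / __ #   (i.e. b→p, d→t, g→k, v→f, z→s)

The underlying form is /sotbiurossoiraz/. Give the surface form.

Rule 1 (stop-cluster i-epenthesis): /t/ and /b/ form a stop–stop cluster, so [i] is inserted between them. /sotbiurossoiraz/ → sotibiurossoiraz.
Rule 2 (pre-rhotic lowering): /u/ is a high vowel immediately before /r/, so it lowers to [o]. /i/ is a high vowel immediately before /r/, so it lowers to [e]. /sotibiurossoiraz/ → sotibiorossoeraz.
Rule 3 (degemination): /ss/ is a geminate; the first /s/ deletes. /sotibiorossoeraz/ → sotibiorosoeraz.
Rule 4 (final devoicing): /z/ is a voiced obstruent in word-final position, so it devoices to [s]. /sotibiorosoeraz/ → sotibiorosoeras.

sotibiorosoeras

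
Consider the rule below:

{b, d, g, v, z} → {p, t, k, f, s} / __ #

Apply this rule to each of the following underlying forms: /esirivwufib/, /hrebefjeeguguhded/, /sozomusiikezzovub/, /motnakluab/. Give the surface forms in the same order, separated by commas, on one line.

esirivwufip, hrebefjeeguguhdet, sozomusiikezzovup, motnakluap

/esirivwufib/: /b/ is a voiced obstruent in word-final position, so it devoices to [p]. → [esirivwufip].
/hrebefjeeguguhded/: /d/ is a voiced obstruent in word-final position, so it devoices to [t]. → [hrebefjeeguguhdet].
/sozomusiikezzovub/: /b/ is a voiced obstruent in word-final position, so it devoices to [p]. → [sozomusiikezzovup].
/motnakluab/: /b/ is a voiced obstruent in word-final position, so it devoices to [p]. → [motnakluap].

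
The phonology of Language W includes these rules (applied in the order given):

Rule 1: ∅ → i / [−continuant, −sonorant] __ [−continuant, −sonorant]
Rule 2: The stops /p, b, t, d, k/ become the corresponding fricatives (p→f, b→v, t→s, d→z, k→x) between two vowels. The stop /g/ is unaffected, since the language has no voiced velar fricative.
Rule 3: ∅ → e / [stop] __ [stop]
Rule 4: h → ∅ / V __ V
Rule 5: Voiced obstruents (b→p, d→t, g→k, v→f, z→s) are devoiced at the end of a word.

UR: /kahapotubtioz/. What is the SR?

kaafosuvisios

Rule 1 (stop-cluster i-epenthesis): /b/ and /t/ form a stop–stop cluster, so [i] is inserted between them. /kahapotubtioz/ → kahapotubitioz.
Rule 2 (intervocalic spirantization): /p/ is a stop between vowels /a/ and /o/, so it spirantizes to the fricative [f]. /t/ is a stop between vowels /o/ and /u/, so it spirantizes to the fricative [s]. /b/ is a stop between vowels /u/ and /i/, so it spirantizes to the fricative [v]. /t/ is a stop between vowels /i/ and /i/, so it spirantizes to the fricative [s]. /kahapotubitioz/ → kahafosuvisioz.
Rule 3 (stop-cluster e-epenthesis): no segment meets the environment; /kahafosuvisioz/ is unchanged.
Rule 4 (intervocalic h-deletion): /h/ occurs between vowels /a/ and /a/, so it deletes. /kahafosuvisioz/ → kaafosuvisioz.
Rule 5 (final devoicing): /z/ is a voiced obstruent in word-final position, so it devoices to [s]. /kaafosuvisioz/ → kaafosuvisios.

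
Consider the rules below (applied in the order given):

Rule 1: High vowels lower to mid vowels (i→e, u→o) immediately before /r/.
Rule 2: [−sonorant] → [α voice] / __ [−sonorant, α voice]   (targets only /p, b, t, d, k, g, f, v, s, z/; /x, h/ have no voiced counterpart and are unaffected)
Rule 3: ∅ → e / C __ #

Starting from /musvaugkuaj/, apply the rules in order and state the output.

muzvaukkuaje

Rule 1 (pre-rhotic lowering): no segment meets the environment; /musvaugkuaj/ is unchanged.
Rule 2 (regressive voicing assimilation): /s/ precedes the voiced obstruent /v/, so it voices to [z] by assimilation. /g/ precedes the voiceless obstruent /k/, so it devoices to [k] by assimilation. /musvaugkuaj/ → muzvaukkuaj.
Rule 3 (final e-epenthesis): the form ends in the consonant /j/, so [e] is inserted word-finally. /muzvaukkuaj/ → muzvaukkuaje.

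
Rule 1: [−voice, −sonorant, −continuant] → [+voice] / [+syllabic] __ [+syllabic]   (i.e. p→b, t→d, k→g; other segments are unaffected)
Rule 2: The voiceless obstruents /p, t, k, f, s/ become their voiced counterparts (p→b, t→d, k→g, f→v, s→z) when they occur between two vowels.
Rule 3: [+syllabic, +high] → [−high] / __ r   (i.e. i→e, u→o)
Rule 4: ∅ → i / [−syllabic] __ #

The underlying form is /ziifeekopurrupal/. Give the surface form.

ziiveegoborrubali

Rule 1 (intervocalic voicing): /k/ is a voiceless stop between vowels /e/ and /o/, so it voices to [g]. /p/ is a voiceless stop between vowels /o/ and /u/, so it voices to [b]. /p/ is a voiceless stop between vowels /u/ and /a/, so it voices to [b]. /ziifeekopurrupal/ → ziifeegoburrubal.
Rule 2 (intervocalic voicing): /f/ is a voiceless obstruent between vowels /i/ and /e/, so it voices to [v]. /ziifeegoburrubal/ → ziiveegoburrubal.
Rule 3 (pre-rhotic lowering): /u/ is a high vowel immediately before /r/, so it lowers to [o]. /ziiveegoburrubal/ → ziiveegoborrubal.
Rule 4 (final i-epenthesis): the form ends in the consonant /l/, so [i] is inserted word-finally. /ziiveegoborrubal/ → ziiveegoborrubali.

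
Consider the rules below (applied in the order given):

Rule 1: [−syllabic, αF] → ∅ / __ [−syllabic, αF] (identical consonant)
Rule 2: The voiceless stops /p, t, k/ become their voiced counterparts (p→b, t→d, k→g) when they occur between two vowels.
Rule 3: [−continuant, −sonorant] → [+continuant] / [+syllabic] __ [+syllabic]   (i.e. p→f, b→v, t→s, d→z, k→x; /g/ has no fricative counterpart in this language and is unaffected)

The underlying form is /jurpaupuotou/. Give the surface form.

Rule 1 (degemination): no segment meets the environment; /jurpaupuotou/ is unchanged.
Rule 2 (intervocalic voicing): /p/ is a voiceless stop between vowels /u/ and /u/, so it voices to [b]. /t/ is a voiceless stop between vowels /o/ and /o/, so it voices to [d]. /jurpaupuotou/ → jurpaubuodou.
Rule 3 (intervocalic spirantization): /b/ is a stop between vowels /u/ and /u/, so it spirantizes to the fricative [v]. /d/ is a stop between vowels /o/ and /o/, so it spirantizes to the fricative [z]. /jurpaubuodou/ → jurpauvuozou.

jurpauvuozou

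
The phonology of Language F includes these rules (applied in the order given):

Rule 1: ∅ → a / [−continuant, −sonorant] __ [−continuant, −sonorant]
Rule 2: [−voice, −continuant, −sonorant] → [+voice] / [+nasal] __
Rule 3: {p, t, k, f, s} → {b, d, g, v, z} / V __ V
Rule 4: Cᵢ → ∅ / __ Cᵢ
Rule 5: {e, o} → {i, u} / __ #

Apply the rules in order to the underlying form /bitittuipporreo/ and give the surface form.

Rule 1 (stop-cluster a-epenthesis): /t/ and /t/ form a stop–stop cluster, so [a] is inserted between them. /p/ and /p/ form a stop–stop cluster, so [a] is inserted between them. /bitittuipporreo/ → bititatuipaporreo.
Rule 2 (post-nasal voicing): no segment meets the environment; /bititatuipaporreo/ is unchanged.
Rule 3 (intervocalic voicing): /t/ is a voiceless obstruent between vowels /i/ and /i/, so it voices to [d]. /t/ is a voiceless obstruent between vowels /i/ and /a/, so it voices to [d]. /t/ is a voiceless obstruent between vowels /a/ and /u/, so it voices to [d]. /p/ is a voiceless obstruent between vowels /i/ and /a/, so it voices to [b]. /p/ is a voiceless obstruent between vowels /a/ and /o/, so it voices to [b]. /bititatuipaporreo/ → bididaduibaborreo.
Rule 4 (degemination): /rr/ is a geminate; the first /r/ deletes. /bididaduibaborreo/ → bididaduibaboreo.
Rule 5 (final vowel raising): /o/ is a mid vowel in word-final position, so it raises to [u]. /bididaduibaboreo/ → bididaduibaboreu.

bididaduibaboreu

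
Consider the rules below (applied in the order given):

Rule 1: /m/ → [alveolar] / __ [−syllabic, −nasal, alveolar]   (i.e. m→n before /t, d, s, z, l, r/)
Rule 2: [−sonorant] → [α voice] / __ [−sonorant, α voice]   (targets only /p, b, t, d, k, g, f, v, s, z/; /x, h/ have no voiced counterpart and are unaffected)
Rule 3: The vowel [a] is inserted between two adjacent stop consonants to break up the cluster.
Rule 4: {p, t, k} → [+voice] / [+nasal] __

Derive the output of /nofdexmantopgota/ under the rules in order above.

Rule 1 (nasal place assimilation): no segment meets the environment; /nofdexmantopgota/ is unchanged.
Rule 2 (regressive voicing assimilation): /f/ precedes the voiced obstruent /d/, so it voices to [v] by assimilation. /p/ precedes the voiced obstruent /g/, so it voices to [b] by assimilation. /nofdexmantopgota/ → novdexmantobgota.
Rule 3 (stop-cluster a-epenthesis): /b/ and /g/ form a stop–stop cluster, so [a] is inserted between them. /novdexmantobgota/ → novdexmantobagota.
Rule 4 (post-nasal voicing): /t/ is a voiceless stop immediately after the nasal /n/, so it voices to [d]. /novdexmantobagota/ → novdexmandobagota.

novdexmandobagota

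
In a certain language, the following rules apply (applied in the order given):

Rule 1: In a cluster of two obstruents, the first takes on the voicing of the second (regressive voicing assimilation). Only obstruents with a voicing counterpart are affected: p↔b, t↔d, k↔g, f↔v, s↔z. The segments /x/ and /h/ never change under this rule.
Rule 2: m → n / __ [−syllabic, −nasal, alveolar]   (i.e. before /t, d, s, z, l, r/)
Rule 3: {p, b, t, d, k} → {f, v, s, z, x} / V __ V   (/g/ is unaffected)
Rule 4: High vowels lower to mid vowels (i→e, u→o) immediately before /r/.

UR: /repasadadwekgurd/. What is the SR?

Rule 1 (regressive voicing assimilation): /k/ precedes the voiced obstruent /g/, so it voices to [g] by assimilation. /repasadadwekgurd/ → repasadadweggurd.
Rule 2 (nasal place assimilation): no segment meets the environment; /repasadadweggurd/ is unchanged.
Rule 3 (intervocalic spirantization): /p/ is a stop between vowels /e/ and /a/, so it spirantizes to the fricative [f]. /d/ is a stop between vowels /a/ and /a/, so it spirantizes to the fricative [z]. /repasadadweggurd/ → refasazadweggurd.
Rule 4 (pre-rhotic lowering): /u/ is a high vowel immediately before /r/, so it lowers to [o]. /refasazadweggurd/ → refasazadweggord.

refasazadweggord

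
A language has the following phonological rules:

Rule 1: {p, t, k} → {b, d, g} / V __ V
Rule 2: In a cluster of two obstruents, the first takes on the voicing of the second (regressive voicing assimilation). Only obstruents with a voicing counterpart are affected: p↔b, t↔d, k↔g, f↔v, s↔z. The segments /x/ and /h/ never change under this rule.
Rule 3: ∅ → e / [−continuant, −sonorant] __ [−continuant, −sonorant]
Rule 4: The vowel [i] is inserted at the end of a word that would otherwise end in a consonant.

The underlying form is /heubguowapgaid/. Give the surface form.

Rule 1 (intervocalic voicing): no segment meets the environment; /heubguowapgaid/ is unchanged.
Rule 2 (regressive voicing assimilation): /p/ precedes the voiced obstruent /g/, so it voices to [b] by assimilation. /heubguowapgaid/ → heubguowabgaid.
Rule 3 (stop-cluster e-epenthesis): /b/ and /g/ form a stop–stop cluster, so [e] is inserted between them. /b/ and /g/ form a stop–stop cluster, so [e] is inserted between them. /heubguowabgaid/ → heubeguowabegaid.
Rule 4 (final i-epenthesis): the form ends in the consonant /d/, so [i] is inserted word-finally. /heubeguowabegaid/ → heubeguowabegaidi.

heubeguowabegaidi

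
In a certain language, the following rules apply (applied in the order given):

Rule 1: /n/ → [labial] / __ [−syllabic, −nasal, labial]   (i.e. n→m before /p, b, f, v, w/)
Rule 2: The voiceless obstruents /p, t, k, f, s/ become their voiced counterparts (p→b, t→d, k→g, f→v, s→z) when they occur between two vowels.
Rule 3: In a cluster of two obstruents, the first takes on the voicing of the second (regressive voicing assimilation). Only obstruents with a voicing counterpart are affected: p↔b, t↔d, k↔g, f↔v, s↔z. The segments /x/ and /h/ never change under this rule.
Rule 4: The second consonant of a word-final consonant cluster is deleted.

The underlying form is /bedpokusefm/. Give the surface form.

betpoguzef

Rule 1 (nasal place assimilation): no segment meets the environment; /bedpokusefm/ is unchanged.
Rule 2 (intervocalic voicing): /k/ is a voiceless obstruent between vowels /o/ and /u/, so it voices to [g]. /s/ is a voiceless obstruent between vowels /u/ and /e/, so it voices to [z]. /bedpokusefm/ → bedpoguzefm.
Rule 3 (regressive voicing assimilation): /d/ precedes the voiceless obstruent /p/, so it devoices to [t] by assimilation. /bedpoguzefm/ → betpoguzefm.
Rule 4 (final cluster simplification): /m/ is the second consonant of a word-final cluster /fm/, so it deletes. /betpoguzefm/ → betpoguzef.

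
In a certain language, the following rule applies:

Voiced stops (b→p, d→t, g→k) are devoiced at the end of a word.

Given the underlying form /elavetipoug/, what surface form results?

elavetipouk

/g/ is a voiced stop in word-final position, so it devoices to [k].
Surface form: [elavetipouk].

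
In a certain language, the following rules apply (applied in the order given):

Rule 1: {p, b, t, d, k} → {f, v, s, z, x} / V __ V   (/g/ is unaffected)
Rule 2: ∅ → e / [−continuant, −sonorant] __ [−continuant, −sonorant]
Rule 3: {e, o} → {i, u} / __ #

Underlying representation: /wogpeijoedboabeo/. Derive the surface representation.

wogepeijoedeboaveu

Rule 1 (intervocalic spirantization): /b/ is a stop between vowels /a/ and /e/, so it spirantizes to the fricative [v]. /wogpeijoedboabeo/ → wogpeijoedboaveo.
Rule 2 (stop-cluster e-epenthesis): /g/ and /p/ form a stop–stop cluster, so [e] is inserted between them. /d/ and /b/ form a stop–stop cluster, so [e] is inserted between them. /wogpeijoedboaveo/ → wogepeijoedeboaveo.
Rule 3 (final vowel raising): /o/ is a mid vowel in word-final position, so it raises to [u]. /wogepeijoedeboaveo/ → wogepeijoedeboaveu.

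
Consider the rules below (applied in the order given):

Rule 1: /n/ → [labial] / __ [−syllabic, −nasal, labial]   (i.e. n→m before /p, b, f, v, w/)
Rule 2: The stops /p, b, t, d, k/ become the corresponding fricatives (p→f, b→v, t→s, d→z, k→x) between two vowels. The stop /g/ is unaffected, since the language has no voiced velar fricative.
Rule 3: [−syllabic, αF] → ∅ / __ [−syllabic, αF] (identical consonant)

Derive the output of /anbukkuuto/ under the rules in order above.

ambukuuso

Rule 1 (nasal place assimilation): /n/ precedes the labial consonant /b/, so it assimilates in place to [m]. /anbukkuuto/ → ambukkuuto.
Rule 2 (intervocalic spirantization): /t/ is a stop between vowels /u/ and /o/, so it spirantizes to the fricative [s]. /ambukkuuto/ → ambukkuuso.
Rule 3 (degemination): /kk/ is a geminate; the first /k/ deletes. /ambukkuuso/ → ambukuuso.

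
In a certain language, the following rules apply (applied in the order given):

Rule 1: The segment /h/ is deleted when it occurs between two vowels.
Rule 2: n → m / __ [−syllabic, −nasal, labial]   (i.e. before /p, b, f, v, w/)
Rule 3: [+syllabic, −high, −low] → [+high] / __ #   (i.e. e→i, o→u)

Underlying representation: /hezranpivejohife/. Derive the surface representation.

hezrampivejoifi

Rule 1 (intervocalic h-deletion): /h/ occurs between vowels /o/ and /i/, so it deletes. /hezranpivejohife/ → hezranpivejoife.
Rule 2 (nasal place assimilation): /n/ precedes the labial consonant /p/, so it assimilates in place to [m]. /hezranpivejoife/ → hezrampivejoife.
Rule 3 (final vowel raising): /e/ is a mid vowel in word-final position, so it raises to [i]. /hezrampivejoife/ → hezrampivejoifi.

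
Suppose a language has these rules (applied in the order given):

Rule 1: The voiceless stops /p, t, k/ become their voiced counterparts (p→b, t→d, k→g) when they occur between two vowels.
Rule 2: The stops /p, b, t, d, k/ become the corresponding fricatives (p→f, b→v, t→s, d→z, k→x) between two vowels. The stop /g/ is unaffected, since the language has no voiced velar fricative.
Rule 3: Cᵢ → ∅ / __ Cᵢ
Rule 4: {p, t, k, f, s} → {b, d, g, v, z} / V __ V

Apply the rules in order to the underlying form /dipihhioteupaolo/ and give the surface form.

Rule 1 (intervocalic voicing): /p/ is a voiceless stop between vowels /i/ and /i/, so it voices to [b]. /t/ is a voiceless stop between vowels /o/ and /e/, so it voices to [d]. /p/ is a voiceless stop between vowels /u/ and /a/, so it voices to [b]. /dipihhioteupaolo/ → dibihhiodeubaolo.
Rule 2 (intervocalic spirantization): /b/ is a stop between vowels /i/ and /i/, so it spirantizes to the fricative [v]. /d/ is a stop between vowels /o/ and /e/, so it spirantizes to the fricative [z]. /b/ is a stop between vowels /u/ and /a/, so it spirantizes to the fricative [v]. /dibihhiodeubaolo/ → divihhiozeuvaolo.
Rule 3 (degemination): /hh/ is a geminate; the first /h/ deletes. /divihhiozeuvaolo/ → divihiozeuvaolo.
Rule 4 (intervocalic voicing): no segment meets the environment; /divihiozeuvaolo/ is unchanged.

divihiozeuvaolo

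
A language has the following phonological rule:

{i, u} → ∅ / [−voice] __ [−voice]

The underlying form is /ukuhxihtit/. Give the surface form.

ukhxhtt

/u/ is a high vowel flanked by voiceless consonants /k/ and /h/, so it deletes.
/i/ is a high vowel flanked by voiceless consonants /x/ and /h/, so it deletes.
/i/ is a high vowel flanked by voiceless consonants /t/ and /t/, so it deletes.
Surface form: [ukhxhtt].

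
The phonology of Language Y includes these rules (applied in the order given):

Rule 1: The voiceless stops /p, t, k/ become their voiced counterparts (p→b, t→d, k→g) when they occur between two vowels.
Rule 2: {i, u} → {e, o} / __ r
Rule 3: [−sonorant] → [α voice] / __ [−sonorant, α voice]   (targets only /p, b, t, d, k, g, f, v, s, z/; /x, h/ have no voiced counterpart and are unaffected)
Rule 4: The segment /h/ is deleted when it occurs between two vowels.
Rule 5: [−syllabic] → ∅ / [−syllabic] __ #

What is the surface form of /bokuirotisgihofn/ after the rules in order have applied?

Rule 1 (intervocalic voicing): /k/ is a voiceless stop between vowels /o/ and /u/, so it voices to [g]. /t/ is a voiceless stop between vowels /o/ and /i/, so it voices to [d]. /bokuirotisgihofn/ → boguirodisgihofn.
Rule 2 (pre-rhotic lowering): /i/ is a high vowel immediately before /r/, so it lowers to [e]. /boguirodisgihofn/ → boguerodisgihofn.
Rule 3 (regressive voicing assimilation): /s/ precedes the voiced obstruent /g/, so it voices to [z] by assimilation. /boguerodisgihofn/ → boguerodizgihofn.
Rule 4 (intervocalic h-deletion): /h/ occurs between vowels /i/ and /o/, so it deletes. /boguerodizgihofn/ → boguerodizgiofn.
Rule 5 (final cluster simplification): /n/ is the second consonant of a word-final cluster /fn/, so it deletes. /boguerodizgiofn/ → boguerodizgiof.

boguerodizgiof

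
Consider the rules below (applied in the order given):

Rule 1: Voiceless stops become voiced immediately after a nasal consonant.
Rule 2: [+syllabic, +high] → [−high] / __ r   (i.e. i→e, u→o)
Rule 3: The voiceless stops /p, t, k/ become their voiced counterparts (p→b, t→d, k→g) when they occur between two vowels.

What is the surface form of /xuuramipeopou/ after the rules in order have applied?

Rule 1 (post-nasal voicing): no segment meets the environment; /xuuramipeopou/ is unchanged.
Rule 2 (pre-rhotic lowering): /u/ is a high vowel immediately before /r/, so it lowers to [o]. /xuuramipeopou/ → xuoramipeopou.
Rule 3 (intervocalic voicing): /p/ is a voiceless stop between vowels /i/ and /e/, so it voices to [b]. /p/ is a voiceless stop between vowels /o/ and /o/, so it voices to [b]. /xuoramipeopou/ → xuoramibeobou.

xuoramibeobou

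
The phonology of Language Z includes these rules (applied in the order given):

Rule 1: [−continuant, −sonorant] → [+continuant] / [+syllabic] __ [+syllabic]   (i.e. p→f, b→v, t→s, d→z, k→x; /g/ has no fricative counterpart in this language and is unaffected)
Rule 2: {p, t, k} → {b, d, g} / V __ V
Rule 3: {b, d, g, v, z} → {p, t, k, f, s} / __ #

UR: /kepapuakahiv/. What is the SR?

kefafuaxahif

Rule 1 (intervocalic spirantization): /p/ is a stop between vowels /e/ and /a/, so it spirantizes to the fricative [f]. /p/ is a stop between vowels /a/ and /u/, so it spirantizes to the fricative [f]. /k/ is a stop between vowels /a/ and /a/, so it spirantizes to the fricative [x]. /kepapuakahiv/ → kefafuaxahiv.
Rule 2 (intervocalic voicing): no segment meets the environment; /kefafuaxahiv/ is unchanged.
Rule 3 (final devoicing): /v/ is a voiced obstruent in word-final position, so it devoices to [f]. /kefafuaxahiv/ → kefafuaxahif.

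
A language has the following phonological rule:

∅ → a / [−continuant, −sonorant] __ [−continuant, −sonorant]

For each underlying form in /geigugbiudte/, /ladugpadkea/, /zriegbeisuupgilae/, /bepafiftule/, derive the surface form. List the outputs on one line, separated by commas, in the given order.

/geigugbiudte/: /g/ and /b/ form a stop–stop cluster, so [a] is inserted between them. /d/ and /t/ form a stop–stop cluster, so [a] is inserted between them. → [geigugabiudate].
/ladugpadkea/: /g/ and /p/ form a stop–stop cluster, so [a] is inserted between them. /d/ and /k/ form a stop–stop cluster, so [a] is inserted between them. → [ladugapadakea].
/zriegbeisuupgilae/: /g/ and /b/ form a stop–stop cluster, so [a] is inserted between them. /p/ and /g/ form a stop–stop cluster, so [a] is inserted between them. → [zriegabeisuupagilae].
/bepafiftule/: the rule's environment is not met; surfaces unchanged as [bepafiftule].

geigugabiudate, ladugapadakea, zriegabeisuupagilae, bepafiftule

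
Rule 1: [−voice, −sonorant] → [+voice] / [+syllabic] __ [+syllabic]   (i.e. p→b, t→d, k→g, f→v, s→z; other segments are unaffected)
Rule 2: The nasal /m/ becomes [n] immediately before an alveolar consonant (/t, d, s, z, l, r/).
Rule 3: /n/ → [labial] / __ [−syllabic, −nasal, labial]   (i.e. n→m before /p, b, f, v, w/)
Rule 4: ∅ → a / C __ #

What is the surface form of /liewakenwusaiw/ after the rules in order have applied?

Rule 1 (intervocalic voicing): /k/ is a voiceless obstruent between vowels /a/ and /e/, so it voices to [g]. /s/ is a voiceless obstruent between vowels /u/ and /a/, so it voices to [z]. /liewakenwusaiw/ → liewagenwuzaiw.
Rule 2 (nasal place assimilation): no segment meets the environment; /liewagenwuzaiw/ is unchanged.
Rule 3 (nasal place assimilation): /n/ precedes the labial consonant /w/, so it assimilates in place to [m]. /liewagenwuzaiw/ → liewagemwuzaiw.
Rule 4 (final a-epenthesis): the form ends in the consonant /w/, so [a] is inserted word-finally. /liewagemwuzaiw/ → liewagemwuzaiwa.

liewagemwuzaiwa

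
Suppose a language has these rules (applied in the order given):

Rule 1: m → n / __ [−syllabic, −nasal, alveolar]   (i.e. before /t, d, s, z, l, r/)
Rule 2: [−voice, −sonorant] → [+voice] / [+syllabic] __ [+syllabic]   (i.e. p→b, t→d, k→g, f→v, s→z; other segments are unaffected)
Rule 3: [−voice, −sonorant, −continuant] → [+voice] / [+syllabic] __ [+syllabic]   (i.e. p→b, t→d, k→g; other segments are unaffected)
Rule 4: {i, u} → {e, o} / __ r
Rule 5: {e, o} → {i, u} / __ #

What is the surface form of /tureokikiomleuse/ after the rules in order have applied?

toreogigionleuzi

Rule 1 (nasal place assimilation): /m/ precedes the alveolar consonant /l/, so it assimilates in place to [n]. /tureokikiomleuse/ → tureokikionleuse.
Rule 2 (intervocalic voicing): /k/ is a voiceless obstruent between vowels /o/ and /i/, so it voices to [g]. /k/ is a voiceless obstruent between vowels /i/ and /i/, so it voices to [g]. /s/ is a voiceless obstruent between vowels /u/ and /e/, so it voices to [z]. /tureokikionleuse/ → tureogigionleuze.
Rule 3 (intervocalic voicing): no segment meets the environment; /tureogigionleuze/ is unchanged.
Rule 4 (pre-rhotic lowering): /u/ is a high vowel immediately before /r/, so it lowers to [o]. /tureogigionleuze/ → toreogigionleuze.
Rule 5 (final vowel raising): /e/ is a mid vowel in word-final position, so it raises to [i]. /toreogigionleuze/ → toreogigionleuzi.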